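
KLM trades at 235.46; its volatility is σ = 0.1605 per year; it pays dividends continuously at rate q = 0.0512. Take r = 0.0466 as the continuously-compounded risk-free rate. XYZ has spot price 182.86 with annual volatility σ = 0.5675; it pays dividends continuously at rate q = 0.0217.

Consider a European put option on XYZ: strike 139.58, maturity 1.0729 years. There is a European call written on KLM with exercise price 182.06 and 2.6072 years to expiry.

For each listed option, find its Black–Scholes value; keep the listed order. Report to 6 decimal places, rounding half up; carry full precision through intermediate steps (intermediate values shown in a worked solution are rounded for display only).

price(XYZ put K=139.58) = 17.383087
price(KLM call K=182.06) = 49.137603

[XYZ put K=139.58]
σ√T = 0.5675·√1.0729 = 0.587822
d₁ = (ln(S/K) + (r−q+σ²/2)T) / (σ√T) = (ln(182.86/139.58) + (0.0466−0.0217+0.5675²/2)·1.0729) / 0.587822 = (0.270083 + 0.199482) / 0.587822 = 0.798823
d₂ = d₁ − σ√T = 0.798823 − 0.587822 = 0.211001
e^{−rT} = 0.951232
e^{−qT} = 0.976987
N(−d₁) = 0.212197,  N(−d₂) = 0.416443
price = K·e^{−rT}·N(−d₂) − S·e^{−qT}·N(−d₁) = 55.292401 − 37.909314 = 17.383087
[KLM call K=182.06]
σ√T = 0.1605·√2.6072 = 0.259157
d₁ = (ln(S/K) + (r−q+σ²/2)T) / (σ√T) = (ln(235.46/182.06) + (0.0466−0.0512+0.1605²/2)·2.6072) / 0.259157 = (0.257205 + 0.021588) / 0.259157 = 1.075769
d₂ = d₁ − σ√T = 1.075769 − 0.259157 = 0.816613
e^{−rT} = 0.885595
e^{−qT} = 0.875037
N(d₁) = 0.858985,  N(d₂) = 0.792925
price = S·e^{−qT}·N(d₁) − K·e^{−rT}·N(d₂) = 176.982055 − 127.844452 = 49.137603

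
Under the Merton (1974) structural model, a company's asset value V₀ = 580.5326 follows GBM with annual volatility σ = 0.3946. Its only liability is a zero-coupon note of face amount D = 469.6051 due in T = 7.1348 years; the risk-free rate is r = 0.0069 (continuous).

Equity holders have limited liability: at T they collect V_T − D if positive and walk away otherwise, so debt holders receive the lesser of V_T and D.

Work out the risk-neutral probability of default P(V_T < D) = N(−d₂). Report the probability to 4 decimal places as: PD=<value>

PD=0.6099

Equity is a call on the firm's assets struck at D = 469.6051:
d₁ = [ln(V₀/D) + (r + σ²/2)T] / (σ√T)
   = [ln(580.5326/469.6051) + (0.0069 + 0.5·0.3946²)·7.1348] / (0.3946·√7.1348)
   = [0.212054 + 0.604707] / 1.054018 = 0.774902
d₂ = d₁ − σ√T = 0.774902 − 1.054018 = -0.279116
risk-neutral PD = N(−d₂) = N(0.279116) = 0.609922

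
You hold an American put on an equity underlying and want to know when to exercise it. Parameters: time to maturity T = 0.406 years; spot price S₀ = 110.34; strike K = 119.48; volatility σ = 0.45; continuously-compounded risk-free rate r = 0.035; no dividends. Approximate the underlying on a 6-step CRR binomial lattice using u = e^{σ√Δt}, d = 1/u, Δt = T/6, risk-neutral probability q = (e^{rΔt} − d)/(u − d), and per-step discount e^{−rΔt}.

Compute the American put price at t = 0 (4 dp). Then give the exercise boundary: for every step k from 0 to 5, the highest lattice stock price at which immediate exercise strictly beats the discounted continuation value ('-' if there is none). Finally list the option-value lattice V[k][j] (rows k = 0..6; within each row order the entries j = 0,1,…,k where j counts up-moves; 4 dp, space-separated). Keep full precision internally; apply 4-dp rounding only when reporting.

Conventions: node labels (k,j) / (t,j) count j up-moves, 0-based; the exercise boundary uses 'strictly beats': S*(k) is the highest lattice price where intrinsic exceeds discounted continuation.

params: Δt=0.06767 u=1.12418 d=0.88953 q=0.48087 e^(-rΔt)=0.99763
t_6 payoffs: 64.8152 50.3951 32.1712 9.1400 0.0000 0.0000 0.0000
t_5: node(5,0) S=61.4533 payoff=58.0267 vs cont=57.7440 → 58.0267 [stop]  node(5,1) S=77.6641 payoff=41.8159 vs cont=41.5332 → 41.8159 [stop]  node(5,2) S=98.1512 payoff=21.3288 vs cont=21.0462 → 21.3288 [stop]  node(5,3) S=124.0425 payoff=0.0000 vs cont=4.7336 → 4.7336 [wait]  node(5,4) S=156.7637 payoff=0.0000 vs cont=0.0000 → 0.0000 [wait]  node(5,5) S=198.1164 payoff=0.0000 vs cont=0.0000 → 0.0000 [wait]  ⇒ S*(5)=98.1512
t_4: node(4,0) S=69.0849 payoff=50.3951 vs cont=50.1125 → 50.3951 [stop]  node(4,1) S=87.3088 payoff=32.1712 vs cont=31.8886 → 32.1712 [stop]  node(4,2) S=110.3400 payoff=9.1400 vs cont=13.3170 → 13.3170 [wait]  node(4,3) S=139.4466 payoff=0.0000 vs cont=2.4515 → 2.4515 [wait]  node(4,4) S=176.2313 payoff=0.0000 vs cont=0.0000 → 0.0000 [wait]  ⇒ S*(4)=87.3088
t_3: node(3,0) S=77.6641 payoff=41.8159 vs cont=41.5332 → 41.8159 [stop]  node(3,1) S=98.1512 payoff=21.3288 vs cont=23.0501 → 23.0501 [wait]  node(3,2) S=124.0425 payoff=0.0000 vs cont=8.0729 → 8.0729 [wait]  node(3,3) S=156.7637 payoff=0.0000 vs cont=1.2696 → 1.2696 [wait]  ⇒ S*(3)=77.6641
t_2: node(2,0) S=87.3088 payoff=32.1712 vs cont=32.7143 → 32.7143 [wait]  node(2,1) S=110.3400 payoff=9.1400 vs cont=15.8105 → 15.8105 [wait]  node(2,2) S=139.4466 payoff=0.0000 vs cont=4.7901 → 4.7901 [wait]  ⇒ S*(2)=-
t_1: node(1,0) S=98.1512 payoff=21.3288 vs cont=24.5275 → 24.5275 [wait]  node(1,1) S=124.0425 payoff=0.0000 vs cont=10.4862 → 10.4862 [wait]  ⇒ S*(1)=-
t_0: node(0,0) S=110.3400 payoff=9.1400 vs cont=17.7334 → 17.7334 [wait]  ⇒ S*(0)=-

price = 17.7334
boundary = - - - 77.6641 87.3088 98.1512
tree:
17.7334
24.5275 10.4862
32.7143 15.8105 4.7901
41.8159 23.0501 8.0729 1.2696
50.3951 32.1712 13.3170 2.4515 0.0000
58.0267 41.8159 21.3288 4.7336 0.0000 0.0000
64.8152 50.3951 32.1712 9.1400 0.0000 0.0000 0.0000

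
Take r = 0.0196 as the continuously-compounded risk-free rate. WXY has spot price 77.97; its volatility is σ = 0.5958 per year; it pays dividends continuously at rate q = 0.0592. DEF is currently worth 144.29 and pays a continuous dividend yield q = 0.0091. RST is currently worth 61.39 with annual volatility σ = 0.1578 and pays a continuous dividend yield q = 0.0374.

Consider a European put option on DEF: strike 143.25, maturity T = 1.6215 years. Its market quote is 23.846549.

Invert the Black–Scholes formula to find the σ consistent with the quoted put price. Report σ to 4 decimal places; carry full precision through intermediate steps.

sigma = 0.3607

At σ = 0.3607 the Black–Scholes value reproduces the quote:
σ√T = 0.3607·√1.6215 = 0.459309
d₁ = (ln(S/K) + (r−q+σ²/2)T) / (σ√T) = (ln(144.29/143.25) + (0.0196−0.0091+0.3607²/2)·1.6215) / 0.459309 = (0.007234 + 0.122508) / 0.459309 = 0.282472
d₂ = d₁ − σ√T = 0.282472 − 0.459309 = -0.176837
e^{−rT} = 0.968718
e^{−qT} = 0.985353
N(−d₁) = 0.388791,  N(−d₂) = 0.570182
V = K·e^{−rT}·N(−d₂) − S·e^{−qT}·N(−d₁) = 79.123487 − 55.276938 = 23.846549 (the observed quote) — the price is monotone increasing in volatility, hence this σ is the only solution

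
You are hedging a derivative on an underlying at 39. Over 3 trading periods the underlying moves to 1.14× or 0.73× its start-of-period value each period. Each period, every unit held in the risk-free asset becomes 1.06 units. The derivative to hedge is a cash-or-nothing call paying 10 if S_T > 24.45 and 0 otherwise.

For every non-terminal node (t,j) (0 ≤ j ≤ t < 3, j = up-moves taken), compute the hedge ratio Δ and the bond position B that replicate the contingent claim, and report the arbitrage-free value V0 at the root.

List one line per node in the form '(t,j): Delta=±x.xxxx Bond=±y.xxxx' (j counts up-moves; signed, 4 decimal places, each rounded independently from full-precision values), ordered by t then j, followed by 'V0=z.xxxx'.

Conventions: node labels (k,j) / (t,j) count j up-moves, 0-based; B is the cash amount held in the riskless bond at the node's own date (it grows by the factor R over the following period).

(0,0): Delta=0.1748 Bond=0.7437
(1,0): Delta=0.6505 Bond=-12.7543
(1,1): Delta=0.1010 Bond=4.0714
(2,0): Delta=0.0000 Bond=0.0000
(2,1): Delta=0.7515 Bond=-16.7971
(2,2): Delta=0.0000 Bond=9.4340
V0=7.5619

Arbitrage-free pricing uses the up-move probability p* = (R−d)/(u−d) = 0.8049, discounting each step at R = 1.06.
Payoffs at expiry: V(3,0)=0.0000, V(3,1)=0.0000, V(3,2)=10.0000, V(3,3)=10.0000
  t=2,j=0: stock 20.7831 → up 23.6927 (V=0.0000), down 15.1717 (V=0.0000). Price 0.0000; hedge Δ=0.0000, bond B=0.0000.
  t=2,j=1: stock 32.4558 → up 36.9996 (V=10.0000), down 23.6927 (V=0.0000). Price 7.5932; hedge Δ=0.7515, bond B=-16.7971.
  t=2,j=2: stock 50.6844 → up 57.7802 (V=10.0000), down 36.9996 (V=10.0000). Price 9.4340; hedge Δ=0.0000, bond B=9.4340.
  t=1,j=0: stock 28.4700 → up 32.4558 (V=7.5932), down 20.7831 (V=0.0000). Price 5.7657; hedge Δ=0.6505, bond B=-12.7543.
  t=1,j=1: stock 44.4600 → up 50.6844 (V=9.4340), down 32.4558 (V=7.5932). Price 8.5611; hedge Δ=0.1010, bond B=4.0714.
  t=0,j=0: stock 39.0000 → up 44.4600 (V=8.5611), down 28.4700 (V=5.7657). Price 7.5619; hedge Δ=0.1748, bond B=0.7437.
Sanity check at the root: Δ(0,0)·S0 + B(0,0) reproduces V0 = 7.5619.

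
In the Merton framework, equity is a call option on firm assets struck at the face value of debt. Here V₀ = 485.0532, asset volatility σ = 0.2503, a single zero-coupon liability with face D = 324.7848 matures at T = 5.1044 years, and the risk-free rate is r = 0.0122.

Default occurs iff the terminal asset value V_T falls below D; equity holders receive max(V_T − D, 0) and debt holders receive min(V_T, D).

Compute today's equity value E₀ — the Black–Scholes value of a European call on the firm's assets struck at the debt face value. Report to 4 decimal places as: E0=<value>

Equity is a call on the firm's assets struck at D = 324.7848:
d₁ = [ln(V₀/D) + (r + σ²/2)T] / (σ√T)
   = [ln(485.0532/324.7848) + (0.0122 + 0.5·0.2503²)·5.1044] / (0.2503·√5.1044)
   = [0.401096 + 0.222169] / 0.565501 = 1.102147
d₂ = d₁ − σ√T = 1.102147 − 0.565501 = 0.536646
N(d₁) = 0.864801,  N(d₂) = 0.704244,  e^(−rT) = 0.939626
E₀ = V₀·N(d₁) − D·e^(−rT)·N(d₂)
   = 485.0532·0.864801 − 324.7848·0.939626·0.704244 = 204.556081

E0=204.5561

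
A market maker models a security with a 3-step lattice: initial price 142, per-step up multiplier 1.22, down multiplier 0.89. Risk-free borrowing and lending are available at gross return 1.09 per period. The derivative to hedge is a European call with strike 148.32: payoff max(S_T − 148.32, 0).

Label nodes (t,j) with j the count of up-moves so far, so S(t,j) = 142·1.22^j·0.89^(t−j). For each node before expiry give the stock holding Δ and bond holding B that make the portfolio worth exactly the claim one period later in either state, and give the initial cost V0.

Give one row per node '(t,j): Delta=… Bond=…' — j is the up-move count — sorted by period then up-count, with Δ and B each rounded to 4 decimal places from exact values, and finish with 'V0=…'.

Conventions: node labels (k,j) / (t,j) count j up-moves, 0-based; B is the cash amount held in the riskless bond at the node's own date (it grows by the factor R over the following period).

(0,0): Delta=0.8014 Bond=-81.6302
(1,0): Delta=0.5304 Bond=-54.7328
(1,1): Delta=0.9298 Bond=-111.2357
(2,0): Delta=0.0000 Bond=0.0000
(2,1): Delta=0.7819 Bond=-98.4369
(2,2): Delta=1.0000 Bond=-136.0734
V0=32.1635

The replicating-portfolio and risk-neutral prices coincide; use p* = (1.09−0.89)/(1.22−0.89) = 0.6061 for the latter.
Payoffs at expiry: V(3,0)=0.0000, V(3,1)=0.0000, V(3,2)=39.7840, V(3,3)=109.5304
Node (2,0) S=112.4782: V=(p*·0.0000+(1−p*)·0.0000)/1.09=0.0000; Δ=(0.0000−0.0000)/(137.2234−100.1056)=0.0000; B=V−Δ·S=0.0000
Node (2,1) S=154.1836: V=(p*·39.7840+(1−p*)·0.0000)/1.09=22.1207; Δ=(39.7840−0.0000)/(188.1040−137.2234)=0.7819; B=V−Δ·S=-98.4369
Node (2,2) S=211.3528: V=(p*·109.5304+(1−p*)·39.7840)/1.09=75.2794; Δ=(109.5304−39.7840)/(257.8504−188.1040)=1.0000; B=V−Δ·S=-136.0734
Node (1,0) S=126.3800: V=(p*·22.1207+(1−p*)·0.0000)/1.09=12.2995; Δ=(22.1207−0.0000)/(154.1836−112.4782)=0.5304; B=V−Δ·S=-54.7328
Node (1,1) S=173.2400: V=(p*·75.2794+(1−p*)·22.1207)/1.09=49.8514; Δ=(75.2794−22.1207)/(211.3528−154.1836)=0.9298; B=V−Δ·S=-111.2357
Node (0,0) S=142.0000: V=(p*·49.8514+(1−p*)·12.2995)/1.09=32.1635; Δ=(49.8514−12.2995)/(173.2400−126.3800)=0.8014; B=V−Δ·S=-81.6302
Check: Δ(0,0)·S0 + B(0,0) = 32.1635 = V0.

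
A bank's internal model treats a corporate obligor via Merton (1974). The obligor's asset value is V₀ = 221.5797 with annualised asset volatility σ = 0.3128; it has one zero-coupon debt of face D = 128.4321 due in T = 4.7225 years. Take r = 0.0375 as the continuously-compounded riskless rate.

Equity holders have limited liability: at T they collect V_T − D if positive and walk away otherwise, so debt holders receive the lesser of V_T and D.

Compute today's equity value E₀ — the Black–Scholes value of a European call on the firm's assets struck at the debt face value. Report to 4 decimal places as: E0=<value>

With assets at 221.5797 and a single debt payment of 128.4321 at 4.7225 years:
d₁ = [ln(V₀/D) + (r + σ²/2)T] / (σ√T)
   = [ln(221.5797/128.4321) + (0.0375 + 0.5·0.3128²)·4.7225] / (0.3128·√4.7225)
   = [0.545382 + 0.408128] / 0.679755 = 1.402724
d₂ = d₁ − σ√T = 1.402724 − 0.679755 = 0.722969
N(d₁) = 0.919650,  N(d₂) = 0.765150,  e^(−rT) = 0.837701
E₀ = V₀·N(d₁) − D·e^(−rT)·N(d₂)
   = 221.5797·0.919650 − 128.4321·0.837701·0.765150 = 121.455071

E0=121.4551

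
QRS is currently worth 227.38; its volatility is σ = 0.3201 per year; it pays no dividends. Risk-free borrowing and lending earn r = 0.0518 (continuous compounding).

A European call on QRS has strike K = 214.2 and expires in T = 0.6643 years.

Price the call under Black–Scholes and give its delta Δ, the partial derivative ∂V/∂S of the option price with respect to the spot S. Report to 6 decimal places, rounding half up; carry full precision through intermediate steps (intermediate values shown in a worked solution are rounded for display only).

price = 34.193635
Δ = 0.688363

σ√T = 0.3201·√0.6643 = 0.260896
d₁ = (ln(S/K) + (r+σ²/2)T) / (σ√T) = (ln(227.38/214.2) + (0.0518+0.3201²/2)·0.6643) / 0.260896 = (0.059712 + 0.068444) / 0.260896 = 0.491217
d₂ = d₁ − σ√T = 0.491217 − 0.260896 = 0.230321
e^{−rT} = 0.966175
N(d₁) = 0.688363,  N(d₂) = 0.591079
Call price V = S·N(d₁) − K·e^{−rT}·N(d₂) = 156.520085 − 122.326451 = 34.193635
Δ = N(d₁) = 0.688363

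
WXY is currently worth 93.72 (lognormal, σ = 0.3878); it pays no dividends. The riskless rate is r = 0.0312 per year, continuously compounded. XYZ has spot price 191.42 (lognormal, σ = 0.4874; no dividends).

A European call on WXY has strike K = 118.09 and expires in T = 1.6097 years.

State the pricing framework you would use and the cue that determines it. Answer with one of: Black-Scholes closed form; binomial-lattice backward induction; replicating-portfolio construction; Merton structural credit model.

framework: Black-Scholes closed form

Key observation: the strike-118.09 call on WXY is European-exercise on a continuously-modelled lognormal underlying, so its value is a single closed-form evaluation.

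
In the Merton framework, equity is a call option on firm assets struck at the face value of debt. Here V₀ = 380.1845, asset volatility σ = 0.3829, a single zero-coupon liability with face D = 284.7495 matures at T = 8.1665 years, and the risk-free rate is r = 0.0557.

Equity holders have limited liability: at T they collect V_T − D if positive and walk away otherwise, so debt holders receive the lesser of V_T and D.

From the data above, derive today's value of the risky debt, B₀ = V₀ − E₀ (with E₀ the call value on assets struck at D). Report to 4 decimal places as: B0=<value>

With assets at 380.1845 and a single debt payment of 284.7495 at 8.1665 years:
d₁ = [ln(V₀/D) + (r + σ²/2)T] / (σ√T)
   = [ln(380.1845/284.7495) + (0.0557 + 0.5·0.3829²)·8.1665] / (0.3829·√8.1665)
   = [0.289047 + 1.053529] / 1.094217 = 1.226974
d₂ = d₁ − σ√T = 1.226974 − 1.094217 = 0.132758
N(d₁) = 0.890084,  N(d₂) = 0.552808,  e^(−rT) = 0.634528
E₀ = V₀·N(d₁) − D·e^(−rT)·N(d₂)
   = 380.1845·0.890084 − 284.7495·0.634528·0.552808 = 238.514016
B₀ = V₀ − E₀ = 380.1845 − 238.514016 = 141.670484

B0=141.6705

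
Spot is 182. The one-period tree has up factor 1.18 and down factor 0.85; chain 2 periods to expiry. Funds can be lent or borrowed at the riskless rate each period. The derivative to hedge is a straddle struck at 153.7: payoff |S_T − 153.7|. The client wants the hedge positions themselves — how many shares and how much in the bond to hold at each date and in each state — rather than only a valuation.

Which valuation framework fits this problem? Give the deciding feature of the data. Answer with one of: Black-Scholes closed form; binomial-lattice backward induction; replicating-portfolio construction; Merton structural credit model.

Key observation: since the answer must list Δ and B at each node of the 1.18/0.85 lattice on 182, the replicating-portfolio method — solving the two-state system at every node — is the one that applies.

framework: replicating-portfolio construction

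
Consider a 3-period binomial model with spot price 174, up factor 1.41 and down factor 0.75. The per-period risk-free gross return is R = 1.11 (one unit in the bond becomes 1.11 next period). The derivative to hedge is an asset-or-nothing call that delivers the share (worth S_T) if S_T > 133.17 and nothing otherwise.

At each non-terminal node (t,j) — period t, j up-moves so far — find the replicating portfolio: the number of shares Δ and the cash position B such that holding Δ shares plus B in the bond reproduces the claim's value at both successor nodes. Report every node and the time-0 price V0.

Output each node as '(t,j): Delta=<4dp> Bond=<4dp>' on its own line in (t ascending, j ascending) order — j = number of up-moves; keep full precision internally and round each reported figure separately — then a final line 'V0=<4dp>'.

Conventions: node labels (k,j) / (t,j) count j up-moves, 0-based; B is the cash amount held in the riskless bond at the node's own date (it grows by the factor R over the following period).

(0,0): Delta=1.1072 Bond=-23.6916
(1,0): Delta=1.3490 Bond=-57.8548
(1,1): Delta=1.0000 Bond=0.0000
(2,0): Delta=2.1364 Bond=-141.2815
(2,1): Delta=1.0000 Bond=0.0000
(2,2): Delta=1.0000 Bond=0.0000
V0=168.9592

No-arbitrage ⇒ martingale measure with p* = (R−d)/(u−d) = 0.5455.
Payoffs at expiry: V(3,0)=0.0000, V(3,1)=138.0037, V(3,2)=259.4470, V(3,3)=487.7605
Node (2,0) S=97.8750: V=(p*·138.0037+(1−p*)·0.0000)/1.11=67.8151; Δ=(138.0037−0.0000)/(138.0037−73.4062)=2.1364; B=V−Δ·S=-141.2815
Node (2,1) S=184.0050: V=(p*·259.4470+(1−p*)·138.0037)/1.11=184.0050; Δ=(259.4470−138.0037)/(259.4470−138.0037)=1.0000; B=V−Δ·S=0.0000
Node (2,2) S=345.9294: V=(p*·487.7605+(1−p*)·259.4470)/1.11=345.9294; Δ=(487.7605−259.4470)/(487.7605−259.4470)=1.0000; B=V−Δ·S=0.0000
Node (1,0) S=130.5000: V=(p*·184.0050+(1−p*)·67.8151)/1.11=118.1905; Δ=(184.0050−67.8151)/(184.0050−97.8750)=1.3490; B=V−Δ·S=-57.8548
Node (1,1) S=245.3400: V=(p*·345.9294+(1−p*)·184.0050)/1.11=245.3400; Δ=(345.9294−184.0050)/(345.9294−184.0050)=1.0000; B=V−Δ·S=0.0000
Node (0,0) S=174.0000: V=(p*·245.3400+(1−p*)·118.1905)/1.11=168.9592; Δ=(245.3400−118.1905)/(245.3400−130.5000)=1.1072; B=V−Δ·S=-23.6916
As a check, the time-0 holding Δ(0,0)·S0 + B(0,0) comes to 168.9592 — exactly V0.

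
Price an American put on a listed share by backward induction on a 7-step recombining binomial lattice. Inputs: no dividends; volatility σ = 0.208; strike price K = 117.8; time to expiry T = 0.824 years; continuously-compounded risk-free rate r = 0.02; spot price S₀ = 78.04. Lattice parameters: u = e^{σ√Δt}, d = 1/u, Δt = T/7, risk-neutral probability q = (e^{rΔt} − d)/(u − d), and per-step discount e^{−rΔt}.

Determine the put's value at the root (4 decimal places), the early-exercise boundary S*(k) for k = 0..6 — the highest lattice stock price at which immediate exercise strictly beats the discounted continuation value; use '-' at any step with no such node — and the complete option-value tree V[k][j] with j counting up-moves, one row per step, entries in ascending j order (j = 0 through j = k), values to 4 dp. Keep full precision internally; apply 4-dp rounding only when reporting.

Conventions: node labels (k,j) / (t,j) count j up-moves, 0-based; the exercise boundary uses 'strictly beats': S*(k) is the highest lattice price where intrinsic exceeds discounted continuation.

price = 39.7600
boundary = 78.0400 83.8128 90.0125 83.8128 90.0125 96.6709 103.8219
tree:
39.7600
45.1352 33.9872
50.1401 39.7600 27.7875
54.8003 45.1352 33.9872 21.2736
59.1395 50.1401 39.7600 27.7875 14.8255
63.1799 54.8003 45.1352 33.9872 21.1291 8.5584
66.9419 59.1395 50.1401 39.7600 27.7875 13.9781 3.1501
70.4449 63.1799 54.8003 45.1352 33.9872 21.1291 6.2982 0.0000

Δt=0.11771  u=1.07397  d=0.93112  q=0.49867  discount=0.99765
step 7 (expiry): payoffs max(K−S,0) = 70.4449 63.1799 54.8003 45.1352 33.9872 21.1291 6.2982 0.0000
step 6: (k=6,j=0): S=50.8581, K−S=66.9419, hold=66.6649 ⇒ V=66.9419 exercise | (k=6,j=1): S=58.6605, K−S=59.1395, hold=58.8625 ⇒ V=59.1395 exercise | (k=6,j=2): S=67.6599, K−S=50.1401, hold=49.8631 ⇒ V=50.1401 exercise | (k=6,j=3): S=78.0400, K−S=39.7600, hold=39.4830 ⇒ V=39.7600 exercise | (k=6,j=4): S=90.0125, K−S=27.7875, hold=27.5104 ⇒ V=27.7875 exercise | (k=6,j=5): S=103.8219, K−S=13.9781, hold=13.7011 ⇒ V=13.9781 exercise | (k=6,j=6): S=119.7498, K−S=0.0000, hold=3.1501 ⇒ V=3.1501 continue  boundary S*=103.8219
step 5: (k=5,j=0): S=54.6201, K−S=63.1799, hold=62.9029 ⇒ V=63.1799 exercise | (k=5,j=1): S=62.9997, K−S=54.8003, hold=54.5233 ⇒ V=54.8003 exercise | (k=5,j=2): S=72.6648, K−S=45.1352, hold=44.8581 ⇒ V=45.1352 exercise | (k=5,j=3): S=83.8128, K−S=33.9872, hold=33.7102 ⇒ V=33.9872 exercise | (k=5,j=4): S=96.6709, K−S=21.1291, hold=20.8520 ⇒ V=21.1291 exercise | (k=5,j=5): S=111.5018, K−S=6.2982, hold=8.5584 ⇒ V=8.5584 continue  boundary S*=96.6709
step 4: (k=4,j=0): S=58.6605, K−S=59.1395, hold=58.8625 ⇒ V=59.1395 exercise | (k=4,j=1): S=67.6599, K−S=50.1401, hold=49.8631 ⇒ V=50.1401 exercise | (k=4,j=2): S=78.0400, K−S=39.7600, hold=39.4830 ⇒ V=39.7600 exercise | (k=4,j=3): S=90.0125, K−S=27.7875, hold=27.5104 ⇒ V=27.7875 exercise | (k=4,j=4): S=103.8219, K−S=13.9781, hold=14.8255 ⇒ V=14.8255 continue  boundary S*=90.0125
step 3: (k=3,j=0): S=62.9997, K−S=54.8003, hold=54.5233 ⇒ V=54.8003 exercise | (k=3,j=1): S=72.6648, K−S=45.1352, hold=44.8581 ⇒ V=45.1352 exercise | (k=3,j=2): S=83.8128, K−S=33.9872, hold=33.7102 ⇒ V=33.9872 exercise | (k=3,j=3): S=96.6709, K−S=21.1291, hold=21.2736 ⇒ V=21.2736 continue  boundary S*=83.8128
step 2: (k=2,j=0): S=67.6599, K−S=50.1401, hold=49.8631 ⇒ V=50.1401 exercise | (k=2,j=1): S=78.0400, K−S=39.7600, hold=39.4830 ⇒ V=39.7600 exercise | (k=2,j=2): S=90.0125, K−S=27.7875, hold=27.5824 ⇒ V=27.7875 exercise  boundary S*=90.0125
step 1: (k=1,j=0): S=72.6648, K−S=45.1352, hold=44.8581 ⇒ V=45.1352 exercise | (k=1,j=1): S=83.8128, K−S=33.9872, hold=33.7102 ⇒ V=33.9872 exercise  boundary S*=83.8128
step 0: (k=0,j=0): S=78.0400, K−S=39.7600, hold=39.4830 ⇒ V=39.7600 exercise  boundary S*=78.0400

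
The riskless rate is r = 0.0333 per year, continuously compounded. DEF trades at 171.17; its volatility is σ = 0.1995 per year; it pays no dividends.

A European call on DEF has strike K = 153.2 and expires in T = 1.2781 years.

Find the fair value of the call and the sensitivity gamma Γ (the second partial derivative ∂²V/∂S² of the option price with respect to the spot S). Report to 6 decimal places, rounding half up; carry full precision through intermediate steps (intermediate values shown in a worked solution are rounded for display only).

price = 29.614369
Γ = 0.007544

σ√T = 0.1995·√1.2781 = 0.225541
d₁ = (ln(S/K) + (r+σ²/2)T) / (σ√T) = (ln(171.17/153.2) + (0.0333+0.1995²/2)·1.2781) / 0.225541 = (0.110913 + 0.067995) / 0.225541 = 0.793240
d₂ = d₁ − σ√T = 0.793240 − 0.225541 = 0.567699
e^{−rT} = 0.958332
N(d₁) = 0.786181,  N(d₂) = 0.714880
Call price V = S·N(d₁) − K·e^{−rT}·N(d₂) = 134.570595 − 104.956226 = 29.614369
φ(d₁) = (1/√(2π))·e^{−d₁²/2} = 0.291256
Γ = φ(d₁) / (S·σ·√T) = 0.007544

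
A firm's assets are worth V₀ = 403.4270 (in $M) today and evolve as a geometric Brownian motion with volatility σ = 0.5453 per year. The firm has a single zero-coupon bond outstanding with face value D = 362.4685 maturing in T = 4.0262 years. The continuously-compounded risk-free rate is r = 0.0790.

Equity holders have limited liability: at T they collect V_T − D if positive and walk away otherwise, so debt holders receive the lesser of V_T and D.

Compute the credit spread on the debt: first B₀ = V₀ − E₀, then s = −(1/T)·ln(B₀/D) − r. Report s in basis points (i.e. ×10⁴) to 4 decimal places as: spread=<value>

spread=870.6051

Work the structural quantities from V₀ = 403.4270 against face 362.4685:
d₁ = [ln(V₀/D) + (r + σ²/2)T] / (σ√T)
   = [ln(403.4270/362.4685) + (0.0790 + 0.5·0.5453²)·4.0262] / (0.5453·√4.0262)
   = [0.107058 + 0.916669] / 1.094166 = 0.935623
d₂ = d₁ − σ√T = 0.935623 − 1.094166 = -0.158542
N(d₁) = 0.825266,  N(d₂) = 0.437015,  e^(−rT) = 0.727552
E₀ = V₀·N(d₁) − D·e^(−rT)·N(d₂)
   = 403.4270·0.825266 − 362.4685·0.727552·0.437015 = 217.687578
B₀ = V₀ − E₀ = 403.4270 − 217.687578 = 185.739422
spread = −(1/T)·ln(B₀/D) − r = −(1/4.0262)·ln(185.739422/362.4685) − 0.0790 = 0.08706051
in basis points: 0.08706051 × 10⁴ = 870.6051 bp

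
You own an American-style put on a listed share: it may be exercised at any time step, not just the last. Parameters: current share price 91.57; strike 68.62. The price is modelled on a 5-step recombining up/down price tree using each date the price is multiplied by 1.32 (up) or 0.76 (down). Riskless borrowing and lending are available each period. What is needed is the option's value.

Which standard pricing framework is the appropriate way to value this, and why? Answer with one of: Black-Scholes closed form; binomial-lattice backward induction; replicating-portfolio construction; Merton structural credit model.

framework: binomial-lattice backward induction

Key observation: the exercise right at every one of the 5 steps is what matters: each node needs max(68.62 − S, continuation), which only the stepwise tree valuation starting from spot 91.57 delivers.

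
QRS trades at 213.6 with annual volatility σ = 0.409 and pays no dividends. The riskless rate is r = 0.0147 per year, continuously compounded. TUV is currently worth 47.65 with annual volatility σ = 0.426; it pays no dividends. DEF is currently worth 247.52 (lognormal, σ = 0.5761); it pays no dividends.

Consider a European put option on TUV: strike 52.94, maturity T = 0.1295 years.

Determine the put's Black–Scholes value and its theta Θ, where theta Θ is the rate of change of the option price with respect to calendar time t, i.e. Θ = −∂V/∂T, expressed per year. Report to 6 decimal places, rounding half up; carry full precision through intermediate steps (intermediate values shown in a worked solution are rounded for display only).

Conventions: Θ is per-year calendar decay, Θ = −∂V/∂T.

price = 6.335107
Θ = -8.810424

σ√T = 0.426·√0.1295 = 0.153301
d₁ = (ln(S/K) + (r+σ²/2)T) / (σ√T) = (ln(47.65/52.94) + (0.0147+0.426²/2)·0.1295) / 0.153301 = (-0.105277 + 0.013654) / 0.153301 = -0.597664
d₂ = d₁ − σ√T = -0.597664 − 0.153301 = -0.750965
e^{−rT} = 0.998098
N(−d₁) = 0.724968,  N(−d₂) = 0.773663
Put price V = K·e^{−rT}·N(−d₂) − S·N(−d₁) = 40.879825 − 34.544718 = 6.335107
φ(d₁) = (1/√(2π))·e^{−d₁²/2} = 0.333691
Θ = −S·φ(d₁)·σ/(2√T) + r·K·e^{−rT}·N(−d₂) = −9.411357 + 0.600933 = -8.810424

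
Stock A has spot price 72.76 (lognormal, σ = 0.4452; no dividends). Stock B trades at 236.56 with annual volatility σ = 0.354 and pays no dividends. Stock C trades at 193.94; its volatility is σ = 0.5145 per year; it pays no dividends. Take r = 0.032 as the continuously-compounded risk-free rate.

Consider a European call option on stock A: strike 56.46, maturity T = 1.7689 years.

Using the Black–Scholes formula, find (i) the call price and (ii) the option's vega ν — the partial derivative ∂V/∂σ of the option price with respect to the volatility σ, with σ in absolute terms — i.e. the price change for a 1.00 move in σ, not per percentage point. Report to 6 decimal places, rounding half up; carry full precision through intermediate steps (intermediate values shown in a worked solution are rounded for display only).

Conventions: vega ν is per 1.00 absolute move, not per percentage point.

price = 26.278358
ν = 27.583033

σ√T = 0.4452·√1.7689 = 0.592116
d₁ = (ln(S/K) + (r+σ²/2)T) / (σ√T) = (ln(72.76/56.46) + (0.032+0.4452²/2)·1.7689) / 0.592116 = (0.253634 + 0.231905) / 0.592116 = 0.820007
d₂ = d₁ − σ√T = 0.820007 − 0.592116 = 0.227891
e^{−rT} = 0.944967
N(d₁) = 0.793894,  N(d₂) = 0.590135
Call price V = S·N(d₁) − K·e^{−rT}·N(d₂) = 57.763728 − 31.485370 = 26.278358
φ(d₁) = (1/√(2π))·e^{−d₁²/2} = 0.285035
ν = S·φ(d₁)·√T = 27.583033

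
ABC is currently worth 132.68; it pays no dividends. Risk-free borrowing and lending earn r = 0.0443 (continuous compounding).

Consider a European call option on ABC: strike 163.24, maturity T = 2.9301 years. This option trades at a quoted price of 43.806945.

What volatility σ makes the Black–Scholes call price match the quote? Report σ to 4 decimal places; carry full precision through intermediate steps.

sigma = 0.5382

At σ = 0.5382 the Black–Scholes value reproduces the quote:
σ√T = 0.5382·√2.9301 = 0.921266
d₁ = (ln(S/K) + (r+σ²/2)T) / (σ√T) = (ln(132.68/163.24) + (0.0443+0.5382²/2)·2.9301) / 0.921266 = (-0.207281 + 0.554169) / 0.921266 = 0.376533
d₂ = d₁ − σ√T = 0.376533 − 0.921266 = -0.544732
e^{−rT} = 0.878268
N(d₁) = 0.646740,  N(d₂) = 0.292969
V = S·N(d₁) − K·e^{−rT}·N(d₂) = 85.809442 − 42.002497 = 43.806945 (the observed quote) — the price is monotone increasing in volatility, hence this σ is the only solution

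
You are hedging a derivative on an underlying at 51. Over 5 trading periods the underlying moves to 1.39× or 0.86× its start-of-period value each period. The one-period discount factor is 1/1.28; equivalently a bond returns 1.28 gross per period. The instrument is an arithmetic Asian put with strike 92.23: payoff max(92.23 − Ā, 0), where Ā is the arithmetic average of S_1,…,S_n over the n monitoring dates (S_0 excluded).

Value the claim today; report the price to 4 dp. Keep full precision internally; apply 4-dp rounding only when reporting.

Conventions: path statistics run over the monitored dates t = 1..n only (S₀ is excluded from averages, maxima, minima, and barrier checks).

With p* = (R−d)/(u−d) = 0.7925, sum probability × payoff across the paths and divide by R^5.
Enumerate all 2^5 = 32 price paths (U = up ×1.39, D = down ×0.86); each path with k up-moves has probability p*^k·(1−p*)^(5−k).
DDDDD: Ā=33.1815, payoff=59.0485, prob=0.000385
UDDDD: Ā=53.6306, payoff=38.5994, prob=0.001470
DUDDD: Ā=48.2246, payoff=44.0054, prob=0.001470
UUDDD: Ā=77.9444, payoff=14.2856, prob=0.005614
DDUDD: Ā=43.5755, payoff=48.6545, prob=0.001470
UDUDD: Ā=70.4301, payoff=21.7999, prob=0.005614
DUUDD: Ā=65.0241, payoff=27.2059, prob=0.005614
UUUDD: Ā=105.0971, payoff=0.0000, prob=0.021437
DDDUD: Ā=39.5772, payoff=52.6528, prob=0.001470
UDDUD: Ā=63.9678, payoff=28.2622, prob=0.005614
DUDUD: Ā=58.5618, payoff=33.6682, prob=0.005614
UUDUD: Ā=94.6521, payoff=0.0000, prob=0.021437
DDUUD: Ā=53.9126, payoff=38.3174, prob=0.005614
UDUUD: Ā=87.1378, payoff=5.0922, prob=0.021437
DUUUD: Ā=81.7318, payoff=10.4982, prob=0.021437
UUUUD: Ā=132.1014, payoff=0.0000, prob=0.081848
DDDDU: Ā=36.1387, payoff=56.0913, prob=0.001470
UDDDU: Ā=58.4102, payoff=33.8198, prob=0.005614
DUDDU: Ā=53.0042, payoff=39.2258, prob=0.005614
UUDDU: Ā=85.6695, payoff=6.5605, prob=0.021437
DDUDU: Ā=48.3550, payoff=43.8750, prob=0.005614
UDUDU: Ā=78.1552, payoff=14.0748, prob=0.021437
DUUDU: Ā=72.7492, payoff=19.4808, prob=0.021437
UUUDU: Ā=117.5830, payoff=0.0000, prob=0.081848
DDDUU: Ā=44.3567, payoff=47.8733, prob=0.005614
UDDUU: Ā=71.6928, payoff=20.5372, prob=0.021437
DUDUU: Ā=66.2868, payoff=25.9432, prob=0.021437
UUDUU: Ā=107.1380, payoff=0.0000, prob=0.081848
DDUUU: Ā=61.6377, payoff=30.5923, prob=0.021437
UDUUU: Ā=99.6237, payoff=0.0000, prob=0.081848
DUUUU: Ā=94.2177, payoff=0.0000, prob=0.081848
UUUUU: Ā=152.2821, payoff=0.0000, prob=0.312512
Price = Σ prob·payoff / R^5 = 5.065336 / 3.435974 = 1.4742

price = 1.4742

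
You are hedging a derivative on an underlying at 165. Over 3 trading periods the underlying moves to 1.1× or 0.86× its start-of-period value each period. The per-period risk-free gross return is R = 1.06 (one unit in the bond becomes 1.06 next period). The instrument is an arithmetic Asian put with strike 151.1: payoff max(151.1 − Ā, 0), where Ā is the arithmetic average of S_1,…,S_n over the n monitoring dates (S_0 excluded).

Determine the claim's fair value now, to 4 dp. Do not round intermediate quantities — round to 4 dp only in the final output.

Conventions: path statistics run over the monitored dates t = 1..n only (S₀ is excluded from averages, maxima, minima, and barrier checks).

price = 0.6031

Set p* = 0.8333 (from d < R < u); the path-dependent value is the discounted p*-expectation over all price paths.
Enumerate all 2^3 = 8 price paths (U = up ×1.1, D = down ×0.86); each path with k up-moves has probability p*^k·(1−p*)^(3−k).
DDD: Ā=122.9611, payoff=28.1389, prob=0.004630
UDD: Ā=157.2758, payoff=0.0000, prob=0.023148
DUD: Ā=144.0758, payoff=7.0242, prob=0.023148
UUD: Ā=184.2830, payoff=0.0000, prob=0.115741
DDU: Ā=132.7238, payoff=18.3762, prob=0.023148
UDU: Ā=169.7630, payoff=0.0000, prob=0.115741
DUU: Ā=156.5630, payoff=0.0000, prob=0.115741
UUU: Ā=200.2550, payoff=0.0000, prob=0.578704
Price = Σ prob·payoff / R^3 = 0.718245 / 1.191016 = 0.6031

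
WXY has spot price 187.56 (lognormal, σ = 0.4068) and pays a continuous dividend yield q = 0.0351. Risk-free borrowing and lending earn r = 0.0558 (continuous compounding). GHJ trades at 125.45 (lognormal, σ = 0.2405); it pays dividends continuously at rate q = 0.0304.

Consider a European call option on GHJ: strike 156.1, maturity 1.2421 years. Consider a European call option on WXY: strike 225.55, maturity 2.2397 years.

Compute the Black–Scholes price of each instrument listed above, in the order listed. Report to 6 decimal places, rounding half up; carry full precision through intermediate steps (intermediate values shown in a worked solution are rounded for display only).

price(GHJ call K=156.1) = 5.072871
price(WXY call K=225.55) = 32.806298

[GHJ call K=156.1]
σ√T = 0.2405·√1.2421 = 0.268036
d₁ = (ln(S/K) + (r−q+σ²/2)T) / (σ√T) = (ln(125.45/156.1) + (0.0558−0.0304+0.2405²/2)·1.2421) / 0.268036 = (-0.218590 + 0.067471) / 0.268036 = -0.563799
d₂ = d₁ − σ√T = -0.563799 − 0.268036 = -0.831835
e^{−rT} = 0.933038
e^{−qT} = 0.962944
N(d₁) = 0.286445,  N(d₂) = 0.202751
price = S·e^{−qT}·N(d₁) − K·e^{−rT}·N(d₂) = 34.602995 − 29.530125 = 5.072871
[WXY call K=225.55]
σ√T = 0.4068·√2.2397 = 0.608802
d₁ = (ln(S/K) + (r−q+σ²/2)T) / (σ√T) = (ln(187.56/225.55) + (0.0558−0.0351+0.4068²/2)·2.2397) / 0.608802 = (-0.184443 + 0.231682) / 0.608802 = 0.077593
d₂ = d₁ − σ√T = 0.077593 − 0.608802 = -0.531209
e^{−rT} = 0.882519
e^{−qT} = 0.924397
N(d₁) = 0.530924,  N(d₂) = 0.297637
price = S·e^{−qT}·N(d₁) − K·e^{−rT}·N(d₂) = 92.051553 − 59.245255 = 32.806298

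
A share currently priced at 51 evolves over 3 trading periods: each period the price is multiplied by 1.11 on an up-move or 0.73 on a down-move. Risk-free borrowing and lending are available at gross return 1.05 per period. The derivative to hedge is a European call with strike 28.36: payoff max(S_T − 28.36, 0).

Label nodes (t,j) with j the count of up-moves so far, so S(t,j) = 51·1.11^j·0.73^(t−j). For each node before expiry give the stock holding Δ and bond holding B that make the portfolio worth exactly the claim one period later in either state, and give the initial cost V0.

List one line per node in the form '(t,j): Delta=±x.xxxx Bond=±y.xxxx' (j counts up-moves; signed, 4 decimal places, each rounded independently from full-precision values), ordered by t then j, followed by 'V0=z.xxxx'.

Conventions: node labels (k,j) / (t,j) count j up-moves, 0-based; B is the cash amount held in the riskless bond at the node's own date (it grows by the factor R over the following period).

(0,0): Delta=0.9901 Bond=-23.9624
(1,0): Delta=0.9094 Bond=-22.1591
(1,1): Delta=1.0000 Bond=-25.7234
(2,0): Delta=0.1750 Bond=-3.3069
(2,1): Delta=1.0000 Bond=-27.0095
(2,2): Delta=1.0000 Bond=-27.0095
V0=26.5305

No-arbitrage ⇒ martingale measure with p* = (R−d)/(u−d) = 0.8421.
Payoffs at expiry: V(3,0)=0.0000, V(3,1)=1.8075, V(3,2)=17.5111, V(3,3)=41.3892
  t=2,j=0: stock 27.1779 → up 30.1675 (V=1.8075), down 19.8399 (V=0.0000). Price 1.4496; hedge Δ=0.1750, bond B=-3.3069.
  t=2,j=1: stock 41.3253 → up 45.8711 (V=17.5111), down 30.1675 (V=1.8075). Price 14.3158; hedge Δ=1.0000, bond B=-27.0095.
  t=2,j=2: stock 62.8371 → up 69.7492 (V=41.3892), down 45.8711 (V=17.5111). Price 35.8276; hedge Δ=1.0000, bond B=-27.0095.
  t=1,j=0: stock 37.2300 → up 41.3253 (V=14.3158), down 27.1779 (V=1.4496). Price 11.6993; hedge Δ=0.9094, bond B=-22.1591.
  t=1,j=1: stock 56.6100 → up 62.8371 (V=35.8276), down 41.3253 (V=14.3158). Price 30.8866; hedge Δ=1.0000, bond B=-25.7234.
  t=0,j=0: stock 51.0000 → up 56.6100 (V=30.8866), down 37.2300 (V=11.6993). Price 26.5305; hedge Δ=0.9901, bond B=-23.9624.
As a check, the time-0 holding Δ(0,0)·S0 + B(0,0) comes to 26.5305 — exactly V0.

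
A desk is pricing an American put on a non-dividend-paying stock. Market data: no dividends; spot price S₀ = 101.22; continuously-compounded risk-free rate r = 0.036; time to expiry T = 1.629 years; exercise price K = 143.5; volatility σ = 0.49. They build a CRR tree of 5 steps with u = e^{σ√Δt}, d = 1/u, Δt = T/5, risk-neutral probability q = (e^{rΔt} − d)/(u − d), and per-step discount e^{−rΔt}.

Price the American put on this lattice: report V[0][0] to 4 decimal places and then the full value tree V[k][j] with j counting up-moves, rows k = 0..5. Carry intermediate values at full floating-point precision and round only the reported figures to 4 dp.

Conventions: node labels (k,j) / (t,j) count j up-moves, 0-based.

params: Δt=0.32580 u=1.32272 d=0.75602 q=0.45135 e^(-rΔt)=0.98834
t_5 payoffs: 118.5003 99.7612 66.9756 9.6148 0.0000 0.0000
k=4: node(4,0) S=33.0675 payoff=110.4325 vs cont=108.7593 → 110.4325 [stop]  node(4,1) S=57.8540 payoff=85.6460 vs cont=83.9727 → 85.6460 [stop]  node(4,2) S=101.2200 payoff=42.2800 vs cont=40.6067 → 42.2800 [stop]  node(4,3) S=177.0920 payoff=0.0000 vs cont=5.2136 → 5.2136 [wait]  node(4,4) S=309.8359 payoff=0.0000 vs cont=0.0000 → 0.0000 [wait]
k=3: node(3,0) S=43.7388 payoff=99.7612 vs cont=98.0879 → 99.7612 [stop]  node(3,1) S=76.5244 payoff=66.9756 vs cont=65.3023 → 66.9756 [stop]  node(3,2) S=133.8852 payoff=9.6148 vs cont=25.2522 → 25.2522 [wait]  node(3,3) S=234.2423 payoff=0.0000 vs cont=2.8271 → 2.8271 [wait]
k=2: node(2,0) S=57.8540 payoff=85.6460 vs cont=83.9727 → 85.6460 [stop]  node(2,1) S=101.2200 payoff=42.2800 vs cont=47.5824 → 47.5824 [wait]  node(2,2) S=177.0920 payoff=0.0000 vs cont=14.9542 → 14.9542 [wait]
k=1: node(1,0) S=76.5244 payoff=66.9756 vs cont=67.6677 → 67.6677 [wait]  node(1,1) S=133.8852 payoff=9.6148 vs cont=32.4726 → 32.4726 [wait]
k=0: node(0,0) S=101.2200 payoff=42.2800 vs cont=51.1786 → 51.1786 [wait]

price = 51.1786
tree:
51.1786
67.6677 32.4726
85.6460 47.5824 14.9542
99.7612 66.9756 25.2522 2.8271
110.4325 85.6460 42.2800 5.2136 0.0000
118.5003 99.7612 66.9756 9.6148 0.0000 0.0000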